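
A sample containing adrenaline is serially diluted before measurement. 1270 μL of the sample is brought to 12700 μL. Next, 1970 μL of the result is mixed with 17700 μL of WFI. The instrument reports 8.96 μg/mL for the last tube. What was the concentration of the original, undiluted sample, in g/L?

0.895 g/L

Overall dilution factor = 10 × 9.985 = 99.8.
Original = 8.96 μg/mL × 99.8 = 895 μg/mL = 0.895 g/L.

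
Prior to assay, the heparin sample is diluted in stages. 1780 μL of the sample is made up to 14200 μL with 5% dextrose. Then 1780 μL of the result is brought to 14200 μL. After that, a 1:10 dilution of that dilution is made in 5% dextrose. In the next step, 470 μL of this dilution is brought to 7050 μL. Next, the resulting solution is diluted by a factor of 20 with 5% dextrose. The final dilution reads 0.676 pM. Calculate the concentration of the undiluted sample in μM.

0.129 μM

Overall dilution factor = 7.978 × 7.978 × 10 × 15 × 20 = 1.91 × 10⁵.
Original = 0.676 pM × 1.91 × 10⁵ = 1.29 × 10⁵ pM = 0.129 μM.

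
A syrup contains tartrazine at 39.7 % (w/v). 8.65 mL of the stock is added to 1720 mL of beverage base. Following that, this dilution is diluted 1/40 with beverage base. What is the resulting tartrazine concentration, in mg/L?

49.7 mg/L

Overall dilution factor = 199.8 × 40 = 7994.
39.7 % (w/v) / 7994 = 4.97 × 10⁻³ % (w/v) = 49.7 mg/L.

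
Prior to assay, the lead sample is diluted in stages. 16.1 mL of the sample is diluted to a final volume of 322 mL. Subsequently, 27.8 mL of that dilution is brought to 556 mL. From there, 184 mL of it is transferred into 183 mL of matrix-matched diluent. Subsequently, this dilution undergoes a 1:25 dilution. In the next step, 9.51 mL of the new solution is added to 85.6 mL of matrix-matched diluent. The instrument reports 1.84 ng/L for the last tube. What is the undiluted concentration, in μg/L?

367 μg/L

Overall dilution factor = 20 × 20 × 1.995 × 25 × 10.00 = 1.99 × 10⁵.
Original = 1.84 ng/L × 1.99 × 10⁵ = 3.67 × 10⁵ ng/L = 367 μg/L.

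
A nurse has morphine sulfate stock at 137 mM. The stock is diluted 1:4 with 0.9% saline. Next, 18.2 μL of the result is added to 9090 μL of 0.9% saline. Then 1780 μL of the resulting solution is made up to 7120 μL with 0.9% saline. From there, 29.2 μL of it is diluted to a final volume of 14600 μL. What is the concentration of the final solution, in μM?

Overall dilution factor = 4 × 500.5 × 4 × 500 = 4.00 × 10⁶.
137 mM / 4.00 × 10⁶ = 3.42 × 10⁻⁵ mM = 0.0342 μM.

0.0342 μM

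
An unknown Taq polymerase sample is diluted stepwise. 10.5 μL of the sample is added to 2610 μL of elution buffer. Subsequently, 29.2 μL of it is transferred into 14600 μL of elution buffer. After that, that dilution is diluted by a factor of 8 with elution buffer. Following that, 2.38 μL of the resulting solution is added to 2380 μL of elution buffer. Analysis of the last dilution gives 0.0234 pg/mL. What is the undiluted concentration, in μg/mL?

Overall dilution factor = 249.6 × 501 × 8 × 1001 = 1.00 × 10⁹.
Original = 0.0234 pg/mL × 1.00 × 10⁹ = 2.34 × 10⁷ pg/mL = 23.4 μg/mL.

23.4 μg/mL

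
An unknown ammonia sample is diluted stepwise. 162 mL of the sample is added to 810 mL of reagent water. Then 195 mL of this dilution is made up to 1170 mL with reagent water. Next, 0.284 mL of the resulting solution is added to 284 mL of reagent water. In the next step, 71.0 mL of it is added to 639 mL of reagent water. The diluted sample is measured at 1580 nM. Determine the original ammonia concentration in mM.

Overall dilution factor = 6 × 6 × 1001 × 10 = 3.60 × 10⁵.
Original = 1580 nM × 3.60 × 10⁵ = 5.69 × 10⁸ nM = 569 mM.

569 mM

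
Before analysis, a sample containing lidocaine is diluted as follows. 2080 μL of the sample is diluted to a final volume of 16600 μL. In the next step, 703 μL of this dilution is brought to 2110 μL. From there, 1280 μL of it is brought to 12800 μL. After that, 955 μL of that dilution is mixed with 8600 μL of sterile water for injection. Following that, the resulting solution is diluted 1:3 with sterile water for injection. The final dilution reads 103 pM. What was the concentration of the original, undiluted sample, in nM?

741 nM

Overall dilution factor = 7.981 × 3.001 × 10 × 10.01 × 3 = 7190.
Original = 103 pM × 7190 = 7.41 × 10⁵ pM = 741 nM.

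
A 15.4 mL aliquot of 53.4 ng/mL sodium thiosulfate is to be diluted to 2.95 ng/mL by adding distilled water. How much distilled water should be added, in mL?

V₂ = C₁V₁/C₂ = 53.4 × 15.4 / 2.95 = 279 mL.
Diluent to add = V₂ − V₁ = 279 − 15.4 = 263 mL.

263 mL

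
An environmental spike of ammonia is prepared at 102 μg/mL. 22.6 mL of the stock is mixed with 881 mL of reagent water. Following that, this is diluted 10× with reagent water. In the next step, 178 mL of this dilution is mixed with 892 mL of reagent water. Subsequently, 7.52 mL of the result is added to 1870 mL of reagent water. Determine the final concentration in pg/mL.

Overall dilution factor = 39.98 × 10 × 6.011 × 249.7 = 6.00 × 10⁵.
102 μg/mL / 6.00 × 10⁵ = 1.70 × 10⁻⁴ μg/mL = 170 pg/mL.

170 pg/mL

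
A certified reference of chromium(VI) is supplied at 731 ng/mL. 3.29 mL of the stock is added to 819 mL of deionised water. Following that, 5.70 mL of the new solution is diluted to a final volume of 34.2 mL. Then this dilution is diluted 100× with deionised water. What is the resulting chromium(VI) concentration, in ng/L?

4.87 ng/L

Overall dilution factor = 249.9 × 6 × 100 = 1.50 × 10⁵.
731 ng/mL / 1.50 × 10⁵ = 4.87 × 10⁻³ ng/mL = 4.87 ng/L.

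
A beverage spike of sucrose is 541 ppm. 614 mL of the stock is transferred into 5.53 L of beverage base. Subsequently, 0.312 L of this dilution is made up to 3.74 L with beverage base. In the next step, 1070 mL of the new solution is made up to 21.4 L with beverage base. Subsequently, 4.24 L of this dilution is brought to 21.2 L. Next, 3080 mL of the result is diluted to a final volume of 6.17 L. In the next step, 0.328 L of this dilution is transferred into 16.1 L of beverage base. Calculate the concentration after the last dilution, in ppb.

Overall dilution factor = 10.01 × 11.99 × 20 × 5 × 2.003 × 50.09 = 1.20 × 10⁶.
541 ppm / 1.20 × 10⁶ = 4.50 × 10⁻⁴ ppm = 0.450 ppb.

0.450 ppb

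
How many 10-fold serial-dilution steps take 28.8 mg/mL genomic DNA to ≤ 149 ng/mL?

Need 10ⁿ ≥ 1.93 × 10⁵, so n ≥ log(1.93 × 10⁵)/log(10) = 5.29.
Minimum whole steps: n = 6.

6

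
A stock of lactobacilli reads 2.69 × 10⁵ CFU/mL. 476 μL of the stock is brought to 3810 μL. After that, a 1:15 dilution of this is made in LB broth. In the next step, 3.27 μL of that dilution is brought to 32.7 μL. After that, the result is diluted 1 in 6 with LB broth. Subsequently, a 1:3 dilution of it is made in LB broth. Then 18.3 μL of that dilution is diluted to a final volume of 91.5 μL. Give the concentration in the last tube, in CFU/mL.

2.49 CFU/mL

Overall dilution factor = 8.004 × 15 × 10 × 6 × 3 × 5 = 1.08 × 10⁵.
2.69 × 10⁵ CFU/mL / 1.08 × 10⁵ = 2.49 CFU/mL.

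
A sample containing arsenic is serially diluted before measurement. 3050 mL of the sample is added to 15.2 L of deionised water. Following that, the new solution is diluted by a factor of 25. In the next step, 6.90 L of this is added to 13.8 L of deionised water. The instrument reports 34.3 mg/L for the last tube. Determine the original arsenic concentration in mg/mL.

Overall dilution factor = 5.984 × 25 × 3 = 449.
Original = 34.3 mg/L × 449 = 1.54 × 10⁴ mg/L = 15.4 mg/mL.

15.4 mg/mL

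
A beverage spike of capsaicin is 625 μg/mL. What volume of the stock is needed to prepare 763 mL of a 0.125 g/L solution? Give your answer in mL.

0.125 g/L = 125 μg/mL.
V₁ = C₂V₂/C₁ = 125 × 763 / 625 = 153 mL.

153 mL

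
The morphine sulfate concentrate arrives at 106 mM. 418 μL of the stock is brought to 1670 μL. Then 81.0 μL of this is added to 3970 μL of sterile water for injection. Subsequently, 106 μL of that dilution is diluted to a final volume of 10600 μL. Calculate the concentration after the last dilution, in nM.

Overall dilution factor = 3.995 × 50.01 × 100 = 2.00 × 10⁴.
106 mM / 2.00 × 10⁴ = 5.31 × 10⁻³ mM = 5310 nM.

5310 nM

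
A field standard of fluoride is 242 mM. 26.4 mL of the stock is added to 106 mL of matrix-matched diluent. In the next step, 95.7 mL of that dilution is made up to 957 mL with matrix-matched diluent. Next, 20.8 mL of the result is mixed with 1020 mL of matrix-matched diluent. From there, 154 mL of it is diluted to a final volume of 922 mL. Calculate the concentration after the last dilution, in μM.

16.1 μM

Overall dilution factor = 5.015 × 10 × 50.04 × 5.987 = 1.50 × 10⁴.
242 mM / 1.50 × 10⁴ = 0.0161 mM = 16.1 μM.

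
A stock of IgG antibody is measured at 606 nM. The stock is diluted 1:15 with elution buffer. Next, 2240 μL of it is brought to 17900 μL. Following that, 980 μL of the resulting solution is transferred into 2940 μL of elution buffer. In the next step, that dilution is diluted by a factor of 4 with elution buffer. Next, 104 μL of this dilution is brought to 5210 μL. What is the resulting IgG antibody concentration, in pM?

Overall dilution factor = 15 × 7.991 × 4 × 4 × 50.10 = 9.61 × 10⁴.
606 nM / 9.61 × 10⁴ = 6.31 × 10⁻³ nM = 6.31 pM.

6.31 pM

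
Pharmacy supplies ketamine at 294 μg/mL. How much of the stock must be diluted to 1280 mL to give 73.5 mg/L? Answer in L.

0.320 L

73.5 mg/L = 73.5 μg/mL.
V₁ = C₂V₂/C₁ = 73.5 × 1280 / 294 = 320 mL = 0.320 L.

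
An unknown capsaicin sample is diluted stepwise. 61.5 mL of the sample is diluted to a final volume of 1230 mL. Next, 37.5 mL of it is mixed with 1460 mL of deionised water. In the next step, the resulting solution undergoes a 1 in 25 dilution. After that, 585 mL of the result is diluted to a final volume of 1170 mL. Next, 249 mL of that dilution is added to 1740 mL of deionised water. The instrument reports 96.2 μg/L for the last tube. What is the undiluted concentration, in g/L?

30.7 g/L

Overall dilution factor = 20 × 39.93 × 25 × 2 × 7.988 = 3.19 × 10⁵.
Original = 96.2 μg/L × 3.19 × 10⁵ = 3.07 × 10⁷ μg/L = 30.7 g/L.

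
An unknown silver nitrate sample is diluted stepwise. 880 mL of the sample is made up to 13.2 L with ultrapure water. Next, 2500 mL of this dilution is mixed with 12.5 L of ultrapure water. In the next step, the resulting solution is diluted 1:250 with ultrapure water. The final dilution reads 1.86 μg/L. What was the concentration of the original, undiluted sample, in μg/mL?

Overall dilution factor = 15 × 6 × 250 = 2.25 × 10⁴.
Original = 1.86 μg/L × 2.25 × 10⁴ = 4.18 × 10⁴ μg/L = 41.8 μg/mL.

41.8 μg/mL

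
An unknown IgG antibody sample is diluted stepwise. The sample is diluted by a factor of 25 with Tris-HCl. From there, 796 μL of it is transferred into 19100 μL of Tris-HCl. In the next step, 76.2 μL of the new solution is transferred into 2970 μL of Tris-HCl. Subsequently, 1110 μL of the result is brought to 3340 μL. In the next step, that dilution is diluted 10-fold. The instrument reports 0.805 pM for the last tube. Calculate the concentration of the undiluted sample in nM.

605 nM

Overall dilution factor = 25 × 24.99 × 39.98 × 3.009 × 10 = 7.52 × 10⁵.
Original = 0.805 pM × 7.52 × 10⁵ = 6.05 × 10⁵ pM = 605 nM.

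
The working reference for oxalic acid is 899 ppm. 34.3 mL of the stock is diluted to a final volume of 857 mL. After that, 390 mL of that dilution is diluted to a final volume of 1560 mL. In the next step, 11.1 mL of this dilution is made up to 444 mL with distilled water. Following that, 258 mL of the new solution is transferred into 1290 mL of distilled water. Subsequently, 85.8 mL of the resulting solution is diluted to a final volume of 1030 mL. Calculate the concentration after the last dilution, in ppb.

Overall dilution factor = 24.99 × 4 × 40 × 6 × 12.00 = 2.88 × 10⁵.
899 ppm / 2.88 × 10⁵ = 3.12 × 10⁻³ ppm = 3.12 ppb.

3.12 ppb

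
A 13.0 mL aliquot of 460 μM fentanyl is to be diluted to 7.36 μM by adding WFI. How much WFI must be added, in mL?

V₂ = C₁V₁/C₂ = 460 × 13.0 / 7.36 = 812 mL.
Diluent to add = V₂ − V₁ = 812 − 13.0 = 799 mL.

799 mL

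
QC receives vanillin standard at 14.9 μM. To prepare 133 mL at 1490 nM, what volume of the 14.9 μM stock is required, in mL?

1490 nM = 1.49 μM.
V₁ = C₂V₂/C₁ = 1.49 × 133 / 14.9 = 13.3 mL.

13.3 mL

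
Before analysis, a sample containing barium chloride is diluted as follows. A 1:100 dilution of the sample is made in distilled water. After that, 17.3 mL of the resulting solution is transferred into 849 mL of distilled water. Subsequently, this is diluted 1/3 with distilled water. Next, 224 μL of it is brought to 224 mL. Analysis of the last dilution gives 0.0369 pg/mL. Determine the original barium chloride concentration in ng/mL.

Overall dilution factor = 100 × 50.08 × 3 × 1000 = 1.50 × 10⁷.
Original = 0.0369 pg/mL × 1.50 × 10⁷ = 5.54 × 10⁵ pg/mL = 554 ng/mL.

554 ng/mL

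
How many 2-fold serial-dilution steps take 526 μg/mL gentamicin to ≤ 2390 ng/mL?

8

Need 2ⁿ ≥ 220, so n ≥ log(220)/log(2) = 7.78.
Minimum whole steps: n = 8.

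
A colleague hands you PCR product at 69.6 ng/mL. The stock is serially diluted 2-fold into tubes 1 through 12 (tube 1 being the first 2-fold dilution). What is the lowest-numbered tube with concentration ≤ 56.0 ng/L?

Tube n has concentration 69.6 ng/mL / 2ⁿ.
Need 2ⁿ ≥ 69.6 ng/mL / 56.0 ng/L = 1243, so n ≥ 10.28.
First such tube: n = 11.

tube 11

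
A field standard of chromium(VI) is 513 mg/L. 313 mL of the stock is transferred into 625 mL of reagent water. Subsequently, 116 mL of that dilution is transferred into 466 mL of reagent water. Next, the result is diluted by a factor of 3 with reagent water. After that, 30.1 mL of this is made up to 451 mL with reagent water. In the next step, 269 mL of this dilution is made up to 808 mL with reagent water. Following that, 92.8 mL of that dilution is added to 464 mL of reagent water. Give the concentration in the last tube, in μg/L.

42.1 μg/L

Overall dilution factor = 2.997 × 5.017 × 3 × 14.98 × 3.004 × 6 = 1.22 × 10⁴.
513 mg/L / 1.22 × 10⁴ = 0.0421 mg/L = 42.1 μg/L.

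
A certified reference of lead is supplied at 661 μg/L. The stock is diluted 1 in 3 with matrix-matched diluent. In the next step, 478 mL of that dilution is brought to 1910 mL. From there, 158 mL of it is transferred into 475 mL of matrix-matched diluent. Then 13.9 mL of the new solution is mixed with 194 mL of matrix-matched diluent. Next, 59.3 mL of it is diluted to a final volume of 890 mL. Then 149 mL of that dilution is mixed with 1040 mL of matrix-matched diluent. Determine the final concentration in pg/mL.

7.68 pg/mL

Overall dilution factor = 3 × 3.996 × 4.006 × 14.96 × 15.01 × 7.980 = 8.60 × 10⁴.
661 μg/L / 8.60 × 10⁴ = 7.68 × 10⁻³ μg/L = 7.68 pg/mL.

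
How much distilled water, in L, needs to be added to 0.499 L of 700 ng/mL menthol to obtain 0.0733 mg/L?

0.0733 mg/L = 73.3 ng/mL.
V₂ = C₁V₁/C₂ = 700 × 0.499 / 73.3 = 4.77 L.
Diluent to add = V₂ − V₁ = 4.77 − 0.499 = 4.27 L.

4.27 L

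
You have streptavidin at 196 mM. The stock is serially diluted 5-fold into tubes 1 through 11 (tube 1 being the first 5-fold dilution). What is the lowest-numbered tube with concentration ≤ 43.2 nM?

Tube n has concentration 196 mM / 5ⁿ.
Need 5ⁿ ≥ 196 mM / 43.2 nM = 4.54 × 10⁶, so n ≥ 9.52.
First such tube: n = 10.

tube 10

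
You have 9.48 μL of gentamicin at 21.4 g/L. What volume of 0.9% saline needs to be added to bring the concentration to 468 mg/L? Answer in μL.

468 mg/L = 0.468 g/L.
V₂ = C₁V₁/C₂ = 21.4 × 9.48 / 0.468 = 433 μL.
Diluent to add = V₂ − V₁ = 433 − 9.48 = 424 μL.

424 μL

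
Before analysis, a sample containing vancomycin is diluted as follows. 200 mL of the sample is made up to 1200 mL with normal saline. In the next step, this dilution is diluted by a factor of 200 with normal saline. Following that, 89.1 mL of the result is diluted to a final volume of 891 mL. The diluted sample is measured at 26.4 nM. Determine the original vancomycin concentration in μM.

Overall dilution factor = 6 × 200 × 10 = 1.20 × 10⁴.
Original = 26.4 nM × 1.20 × 10⁴ = 3.17 × 10⁵ nM = 317 μM.

317 μM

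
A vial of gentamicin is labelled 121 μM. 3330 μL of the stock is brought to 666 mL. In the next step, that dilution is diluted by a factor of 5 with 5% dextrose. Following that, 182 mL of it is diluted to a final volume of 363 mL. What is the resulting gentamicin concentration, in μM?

0.0607 μM

Overall dilution factor = 200 × 5 × 1.995 = 1995.
121 μM / 1995 = 0.0607 μM.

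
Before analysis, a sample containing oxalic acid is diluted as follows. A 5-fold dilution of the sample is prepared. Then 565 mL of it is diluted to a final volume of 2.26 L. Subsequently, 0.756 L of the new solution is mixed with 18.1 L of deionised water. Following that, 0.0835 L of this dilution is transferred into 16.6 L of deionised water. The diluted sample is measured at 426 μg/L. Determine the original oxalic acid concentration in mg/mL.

42.5 mg/mL

Overall dilution factor = 5 × 4 × 24.94 × 199.8 = 9.97 × 10⁴.
Original = 426 μg/L × 9.97 × 10⁴ = 4.25 × 10⁷ μg/L = 42.5 mg/mL.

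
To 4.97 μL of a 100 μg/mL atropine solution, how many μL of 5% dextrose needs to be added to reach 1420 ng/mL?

345 μL

1420 ng/mL = 1.42 μg/mL.
V₂ = C₁V₁/C₂ = 100 × 4.97 / 1.42 = 350 μL.
Diluent to add = V₂ − V₁ = 350 − 4.97 = 345 μL.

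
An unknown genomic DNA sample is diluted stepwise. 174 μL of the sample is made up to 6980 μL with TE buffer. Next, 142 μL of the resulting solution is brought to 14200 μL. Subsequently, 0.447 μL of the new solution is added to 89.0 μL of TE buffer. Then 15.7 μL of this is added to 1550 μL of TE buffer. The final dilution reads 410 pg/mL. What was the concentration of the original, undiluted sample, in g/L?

32.8 g/L

Overall dilution factor = 40.11 × 100 × 200.1 × 99.73 = 8.01 × 10⁷.
Original = 410 pg/mL × 8.01 × 10⁷ = 3.28 × 10¹⁰ pg/mL = 32.8 g/L.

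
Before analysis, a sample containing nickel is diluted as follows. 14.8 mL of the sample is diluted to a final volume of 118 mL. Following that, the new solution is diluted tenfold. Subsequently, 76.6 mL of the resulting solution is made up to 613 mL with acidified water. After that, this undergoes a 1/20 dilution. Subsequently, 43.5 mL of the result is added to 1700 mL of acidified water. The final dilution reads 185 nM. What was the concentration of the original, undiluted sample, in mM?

Overall dilution factor = 7.973 × 10 × 8.003 × 20 × 40.08 = 5.11 × 10⁵.
Original = 185 nM × 5.11 × 10⁵ = 9.46 × 10⁷ nM = 94.6 mM.

94.6 mM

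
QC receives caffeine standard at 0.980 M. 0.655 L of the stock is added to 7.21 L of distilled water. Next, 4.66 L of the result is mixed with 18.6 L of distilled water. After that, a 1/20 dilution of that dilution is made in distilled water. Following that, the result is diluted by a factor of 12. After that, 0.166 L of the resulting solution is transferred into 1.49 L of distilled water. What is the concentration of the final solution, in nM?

6830 nM

Overall dilution factor = 12.01 × 4.991 × 20 × 12 × 9.976 = 1.43 × 10⁵.
0.980 M / 1.43 × 10⁵ = 6.83 × 10⁻⁶ M = 6830 nM.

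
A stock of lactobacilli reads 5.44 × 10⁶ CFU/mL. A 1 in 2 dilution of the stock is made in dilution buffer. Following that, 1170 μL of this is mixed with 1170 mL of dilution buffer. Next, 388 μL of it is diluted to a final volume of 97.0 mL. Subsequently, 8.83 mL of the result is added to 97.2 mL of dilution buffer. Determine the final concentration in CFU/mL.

Overall dilution factor = 2 × 1001 × 250 × 12.01 = 6.01 × 10⁶.
5.44 × 10⁶ CFU/mL / 6.01 × 10⁶ = 0.905 CFU/mL.

0.905 CFU/mL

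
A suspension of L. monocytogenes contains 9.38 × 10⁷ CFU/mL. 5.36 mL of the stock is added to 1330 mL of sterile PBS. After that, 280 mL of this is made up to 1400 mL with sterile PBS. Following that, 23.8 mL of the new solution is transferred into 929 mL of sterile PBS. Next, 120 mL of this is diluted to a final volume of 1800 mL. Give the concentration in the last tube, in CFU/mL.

Overall dilution factor = 249.1 × 5 × 40.03 × 15 = 7.48 × 10⁵.
9.38 × 10⁷ CFU/mL / 7.48 × 10⁵ = 125 CFU/mL.

125 CFU/mL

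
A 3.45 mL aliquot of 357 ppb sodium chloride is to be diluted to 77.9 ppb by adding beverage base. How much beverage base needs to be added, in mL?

V₂ = C₁V₁/C₂ = 357 × 3.45 / 77.9 = 15.8 mL.
Diluent to add = V₂ − V₁ = 15.8 − 3.45 = 12.4 mL.

12.4 mL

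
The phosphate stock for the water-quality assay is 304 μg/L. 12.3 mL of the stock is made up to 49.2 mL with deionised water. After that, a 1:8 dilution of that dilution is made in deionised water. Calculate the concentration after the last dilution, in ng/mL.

9.50 ng/mL

Overall dilution factor = 4 × 8 = 32.0.
304 μg/L / 32.0 = 9.50 μg/L = 9.50 ng/mL.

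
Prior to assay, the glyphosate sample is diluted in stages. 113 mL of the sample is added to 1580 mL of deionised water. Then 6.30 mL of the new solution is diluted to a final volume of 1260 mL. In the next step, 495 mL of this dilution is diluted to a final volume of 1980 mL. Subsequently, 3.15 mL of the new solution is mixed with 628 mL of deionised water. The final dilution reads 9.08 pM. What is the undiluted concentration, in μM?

Overall dilution factor = 14.98 × 200 × 4 × 200.4 = 2.40 × 10⁶.
Original = 9.08 pM × 2.40 × 10⁶ = 2.18 × 10⁷ pM = 21.8 μM.

21.8 μM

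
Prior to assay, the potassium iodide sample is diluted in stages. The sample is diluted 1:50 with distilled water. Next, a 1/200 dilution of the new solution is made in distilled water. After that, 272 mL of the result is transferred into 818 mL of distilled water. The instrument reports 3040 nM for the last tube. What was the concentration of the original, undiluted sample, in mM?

122 mM

Overall dilution factor = 50 × 200 × 4.007 = 4.01 × 10⁴.
Original = 3040 nM × 4.01 × 10⁴ = 1.22 × 10⁸ nM = 122 mM.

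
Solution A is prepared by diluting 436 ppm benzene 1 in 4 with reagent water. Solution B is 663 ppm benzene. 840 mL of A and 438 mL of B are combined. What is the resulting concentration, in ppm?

299 ppm

C_A = 436 ppm / 4 = 109 ppm.
C_mix = (C_A·V_A + C_B·V_B)/(V_A + V_B) = (109×840 + 663×438) / 1278 = 299 ppm.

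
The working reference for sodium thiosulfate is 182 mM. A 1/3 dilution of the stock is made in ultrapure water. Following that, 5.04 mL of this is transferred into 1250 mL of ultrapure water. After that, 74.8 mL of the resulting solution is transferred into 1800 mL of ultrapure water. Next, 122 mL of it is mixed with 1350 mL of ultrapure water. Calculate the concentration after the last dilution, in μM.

Overall dilution factor = 3 × 249.0 × 25.06 × 12.07 = 2.26 × 10⁵.
182 mM / 2.26 × 10⁵ = 8.06 × 10⁻⁴ mM = 0.806 μM.

0.806 μM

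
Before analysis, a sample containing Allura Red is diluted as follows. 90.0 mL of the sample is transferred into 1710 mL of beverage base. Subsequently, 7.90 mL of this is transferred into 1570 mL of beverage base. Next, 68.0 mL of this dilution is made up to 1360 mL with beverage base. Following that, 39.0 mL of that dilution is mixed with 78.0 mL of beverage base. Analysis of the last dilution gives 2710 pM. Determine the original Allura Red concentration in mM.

0.650 mM

Overall dilution factor = 20 × 199.7 × 20 × 3 = 2.40 × 10⁵.
Original = 2710 pM × 2.40 × 10⁵ = 6.50 × 10⁸ pM = 0.650 mM.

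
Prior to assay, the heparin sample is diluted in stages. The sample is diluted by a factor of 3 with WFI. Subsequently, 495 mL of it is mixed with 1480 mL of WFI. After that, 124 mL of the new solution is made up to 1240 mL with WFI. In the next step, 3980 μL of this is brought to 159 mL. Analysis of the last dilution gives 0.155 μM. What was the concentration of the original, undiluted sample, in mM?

0.741 mM

Overall dilution factor = 3 × 3.990 × 10 × 39.95 = 4782.
Original = 0.155 μM × 4782 = 741 μM = 0.741 mM.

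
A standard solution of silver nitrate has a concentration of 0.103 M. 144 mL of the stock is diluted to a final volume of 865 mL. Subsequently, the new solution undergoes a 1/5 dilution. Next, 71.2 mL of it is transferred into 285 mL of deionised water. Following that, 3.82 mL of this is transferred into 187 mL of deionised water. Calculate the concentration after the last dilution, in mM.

Overall dilution factor = 6.007 × 5 × 5.003 × 49.95 = 7506.
0.103 M / 7506 = 1.37 × 10⁻⁵ M = 0.0137 mM.

0.0137 mM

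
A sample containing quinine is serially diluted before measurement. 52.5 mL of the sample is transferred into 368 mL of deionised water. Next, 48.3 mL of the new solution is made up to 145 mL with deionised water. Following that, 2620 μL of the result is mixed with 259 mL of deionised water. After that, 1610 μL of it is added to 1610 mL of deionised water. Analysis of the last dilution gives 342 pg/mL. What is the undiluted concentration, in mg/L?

Overall dilution factor = 8.010 × 3.002 × 99.85 × 1001 = 2.40 × 10⁶.
Original = 342 pg/mL × 2.40 × 10⁶ = 8.22 × 10⁸ pg/mL = 822 mg/L.

822 mg/L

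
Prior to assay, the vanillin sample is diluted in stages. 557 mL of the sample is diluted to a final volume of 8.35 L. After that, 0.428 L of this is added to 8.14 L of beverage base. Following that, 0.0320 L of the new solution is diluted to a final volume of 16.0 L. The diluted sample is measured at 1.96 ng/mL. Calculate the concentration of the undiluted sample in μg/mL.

Overall dilution factor = 14.99 × 20.02 × 500 = 1.50 × 10⁵.
Original = 1.96 ng/mL × 1.50 × 10⁵ = 2.94 × 10⁵ ng/mL = 294 μg/mL.

294 μg/mL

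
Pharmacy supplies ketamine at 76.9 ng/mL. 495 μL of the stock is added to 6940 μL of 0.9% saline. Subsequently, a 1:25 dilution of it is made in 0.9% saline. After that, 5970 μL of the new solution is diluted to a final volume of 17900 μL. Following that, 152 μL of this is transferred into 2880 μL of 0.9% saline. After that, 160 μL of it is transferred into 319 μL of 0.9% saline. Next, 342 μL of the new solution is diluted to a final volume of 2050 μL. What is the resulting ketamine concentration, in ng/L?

Overall dilution factor = 15.02 × 25 × 2.998 × 19.95 × 2.994 × 5.994 = 4.03 × 10⁵.
76.9 ng/mL / 4.03 × 10⁵ = 1.91 × 10⁻⁴ ng/mL = 0.191 ng/L.

0.191 ng/L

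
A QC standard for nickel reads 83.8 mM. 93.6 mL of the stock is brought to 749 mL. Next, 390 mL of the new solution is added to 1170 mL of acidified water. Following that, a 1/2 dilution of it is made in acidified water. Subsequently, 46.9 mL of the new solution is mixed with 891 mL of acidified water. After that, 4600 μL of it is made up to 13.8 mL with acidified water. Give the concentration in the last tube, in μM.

21.8 μM

Overall dilution factor = 8.002 × 4 × 2 × 20.00 × 3 = 3841.
83.8 mM / 3841 = 0.0218 mM = 21.8 μM.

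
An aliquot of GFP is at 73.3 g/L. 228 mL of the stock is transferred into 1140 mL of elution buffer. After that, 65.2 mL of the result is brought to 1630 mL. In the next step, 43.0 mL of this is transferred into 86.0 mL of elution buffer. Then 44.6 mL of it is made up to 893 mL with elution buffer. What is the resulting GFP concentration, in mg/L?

8.14 mg/L

Overall dilution factor = 6 × 25 × 3 × 20.02 = 9010.
73.3 g/L / 9010 = 8.14 × 10⁻³ g/L = 8.14 mg/L.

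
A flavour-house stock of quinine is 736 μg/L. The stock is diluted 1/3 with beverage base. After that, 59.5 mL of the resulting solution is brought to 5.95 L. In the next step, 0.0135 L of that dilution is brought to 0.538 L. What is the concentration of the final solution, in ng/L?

61.6 ng/L

Overall dilution factor = 3 × 100 × 39.85 = 1.20 × 10⁴.
736 μg/L / 1.20 × 10⁴ = 0.0616 μg/L = 61.6 ng/L.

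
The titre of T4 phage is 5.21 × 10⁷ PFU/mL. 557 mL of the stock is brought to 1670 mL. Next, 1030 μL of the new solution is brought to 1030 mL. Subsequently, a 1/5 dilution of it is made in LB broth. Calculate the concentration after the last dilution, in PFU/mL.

Overall dilution factor = 2.998 × 1000 × 5 = 1.50 × 10⁴.
5.21 × 10⁷ PFU/mL / 1.50 × 10⁴ = 3480 PFU/mL.

3480 PFU/mL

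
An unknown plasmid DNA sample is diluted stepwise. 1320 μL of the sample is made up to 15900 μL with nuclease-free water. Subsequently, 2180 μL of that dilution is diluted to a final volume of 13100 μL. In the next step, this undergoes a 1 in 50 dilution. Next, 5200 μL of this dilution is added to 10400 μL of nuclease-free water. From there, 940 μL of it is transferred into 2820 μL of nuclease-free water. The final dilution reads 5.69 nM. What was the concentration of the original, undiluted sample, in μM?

Overall dilution factor = 12.05 × 6.009 × 50 × 3 × 4 = 4.34 × 10⁴.
Original = 5.69 nM × 4.34 × 10⁴ = 2.47 × 10⁵ nM = 247 μM.

247 μM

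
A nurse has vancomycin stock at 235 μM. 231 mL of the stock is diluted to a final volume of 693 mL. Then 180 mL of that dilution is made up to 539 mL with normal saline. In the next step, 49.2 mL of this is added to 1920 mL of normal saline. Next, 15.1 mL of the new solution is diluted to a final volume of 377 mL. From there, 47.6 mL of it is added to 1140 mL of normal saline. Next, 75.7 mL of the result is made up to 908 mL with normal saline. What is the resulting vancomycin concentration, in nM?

Overall dilution factor = 3 × 2.994 × 40.02 × 24.97 × 24.95 × 11.99 = 2.69 × 10⁶.
235 μM / 2.69 × 10⁶ = 8.75 × 10⁻⁵ μM = 0.0875 nM.

0.0875 nM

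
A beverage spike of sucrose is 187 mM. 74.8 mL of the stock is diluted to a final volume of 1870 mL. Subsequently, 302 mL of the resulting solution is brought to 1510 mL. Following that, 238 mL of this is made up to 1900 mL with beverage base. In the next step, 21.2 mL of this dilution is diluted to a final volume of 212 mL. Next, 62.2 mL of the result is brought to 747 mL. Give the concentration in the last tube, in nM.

1560 nM

Overall dilution factor = 25 × 5 × 7.983 × 10 × 12.01 = 1.20 × 10⁵.
187 mM / 1.20 × 10⁵ = 1.56 × 10⁻³ mM = 1560 nM.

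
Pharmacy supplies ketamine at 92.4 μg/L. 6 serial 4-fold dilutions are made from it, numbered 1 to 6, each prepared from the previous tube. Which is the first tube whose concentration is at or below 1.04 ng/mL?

tube 4

Tube n has concentration 92.4 μg/L / 4ⁿ.
Need 4ⁿ ≥ 92.4 μg/L / 1.04 ng/mL = 88.8, so n ≥ 3.24.
First such tube: n = 4.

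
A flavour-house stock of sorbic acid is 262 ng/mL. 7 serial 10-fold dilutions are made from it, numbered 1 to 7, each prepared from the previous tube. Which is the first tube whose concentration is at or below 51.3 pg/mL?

Tube n has concentration 262 ng/mL / 10ⁿ.
Need 10ⁿ ≥ 262 ng/mL / 51.3 pg/mL = 5107, so n ≥ 3.71.
First such tube: n = 4.

tube 4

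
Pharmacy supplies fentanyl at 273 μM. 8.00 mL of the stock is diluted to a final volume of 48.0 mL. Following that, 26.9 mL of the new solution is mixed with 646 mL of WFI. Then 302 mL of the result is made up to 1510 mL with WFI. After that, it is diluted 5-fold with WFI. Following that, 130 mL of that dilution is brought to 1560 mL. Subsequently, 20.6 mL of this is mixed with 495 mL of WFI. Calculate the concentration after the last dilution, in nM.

0.242 nM

Overall dilution factor = 6 × 25.01 × 5 × 5 × 12 × 25.03 = 1.13 × 10⁶.
273 μM / 1.13 × 10⁶ = 2.42 × 10⁻⁴ μM = 0.242 nM.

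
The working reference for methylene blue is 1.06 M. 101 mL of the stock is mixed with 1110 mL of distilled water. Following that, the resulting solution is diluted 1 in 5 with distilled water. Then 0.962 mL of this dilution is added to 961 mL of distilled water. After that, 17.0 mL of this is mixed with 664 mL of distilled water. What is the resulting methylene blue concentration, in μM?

0.441 μM

Overall dilution factor = 11.99 × 5 × 1000.0 × 40.06 = 2.40 × 10⁶.
1.06 M / 2.40 × 10⁶ = 4.41 × 10⁻⁷ M = 0.441 μM.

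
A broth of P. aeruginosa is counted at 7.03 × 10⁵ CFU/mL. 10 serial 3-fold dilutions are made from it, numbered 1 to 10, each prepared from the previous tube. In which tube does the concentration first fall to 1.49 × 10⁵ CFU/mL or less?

tube 2

Tube n has concentration 7.03 × 10⁵ CFU/mL / 3ⁿ.
Need 3ⁿ ≥ 7.03 × 10⁵ CFU/mL / 1.49 × 10⁵ CFU/mL = 4.72, so n ≥ 1.41.
First such tube: n = 2.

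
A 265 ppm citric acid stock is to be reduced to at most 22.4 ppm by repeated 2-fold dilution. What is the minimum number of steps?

4

Need 2ⁿ ≥ 11.8, so n ≥ log(11.8)/log(2) = 3.56.
Minimum whole steps: n = 4.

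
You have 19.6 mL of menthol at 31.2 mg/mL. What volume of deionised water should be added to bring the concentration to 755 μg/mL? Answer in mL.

755 μg/mL = 0.755 mg/mL.
V₂ = C₁V₁/C₂ = 31.2 × 19.6 / 0.755 = 810 mL.
Diluent to add = V₂ − V₁ = 810 − 19.6 = 790 mL.

790 mL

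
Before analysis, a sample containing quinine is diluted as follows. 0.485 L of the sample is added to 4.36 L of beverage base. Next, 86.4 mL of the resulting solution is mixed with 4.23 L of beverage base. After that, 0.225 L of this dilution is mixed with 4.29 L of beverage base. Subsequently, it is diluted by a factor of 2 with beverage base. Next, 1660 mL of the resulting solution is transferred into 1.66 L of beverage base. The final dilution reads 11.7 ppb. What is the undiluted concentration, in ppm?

Overall dilution factor = 9.990 × 49.96 × 20.07 × 2 × 2 = 4.01 × 10⁴.
Original = 11.7 ppb × 4.01 × 10⁴ = 4.69 × 10⁵ ppb = 469 ppm.

469 ppm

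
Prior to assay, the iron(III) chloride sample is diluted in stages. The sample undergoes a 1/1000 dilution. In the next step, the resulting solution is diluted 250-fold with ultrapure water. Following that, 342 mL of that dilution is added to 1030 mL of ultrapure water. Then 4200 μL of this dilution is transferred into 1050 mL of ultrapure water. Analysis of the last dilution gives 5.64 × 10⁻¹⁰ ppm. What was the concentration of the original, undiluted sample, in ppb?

Overall dilution factor = 1000 × 250 × 4.012 × 251 = 2.52 × 10⁸.
Original = 5.64 × 10⁻¹⁰ ppm × 2.52 × 10⁸ = 0.142 ppm = 142 ppb.

142 ppb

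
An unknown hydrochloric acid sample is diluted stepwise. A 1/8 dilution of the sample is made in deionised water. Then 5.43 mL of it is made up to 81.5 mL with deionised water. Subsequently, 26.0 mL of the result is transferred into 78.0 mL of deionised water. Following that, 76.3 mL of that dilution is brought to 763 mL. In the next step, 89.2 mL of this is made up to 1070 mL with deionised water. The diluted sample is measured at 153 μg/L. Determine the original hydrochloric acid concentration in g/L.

Overall dilution factor = 8 × 15.01 × 4 × 10 × 12.00 = 5.76 × 10⁴.
Original = 153 μg/L × 5.76 × 10⁴ = 8.81 × 10⁶ μg/L = 8.81 g/L.

8.81 g/L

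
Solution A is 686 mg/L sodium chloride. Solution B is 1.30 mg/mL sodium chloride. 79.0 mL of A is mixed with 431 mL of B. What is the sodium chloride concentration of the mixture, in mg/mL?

C_B = 1.30 mg/mL = 1300 mg/L.
C_mix = (C_A·V_A + C_B·V_B)/(V_A + V_B) = (686×79.0 + 1300×431) / 510.0 = 1205 mg/L = 1.20 mg/mL.

1.20 mg/mL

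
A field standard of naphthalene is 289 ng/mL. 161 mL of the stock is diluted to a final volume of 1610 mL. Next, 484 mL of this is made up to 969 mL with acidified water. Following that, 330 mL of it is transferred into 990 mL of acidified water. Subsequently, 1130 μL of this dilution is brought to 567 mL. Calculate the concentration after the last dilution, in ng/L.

Overall dilution factor = 10 × 2.002 × 4 × 501.8 = 4.02 × 10⁴.
289 ng/mL / 4.02 × 10⁴ = 7.19 × 10⁻³ ng/mL = 7.19 ng/L.

7.19 ng/L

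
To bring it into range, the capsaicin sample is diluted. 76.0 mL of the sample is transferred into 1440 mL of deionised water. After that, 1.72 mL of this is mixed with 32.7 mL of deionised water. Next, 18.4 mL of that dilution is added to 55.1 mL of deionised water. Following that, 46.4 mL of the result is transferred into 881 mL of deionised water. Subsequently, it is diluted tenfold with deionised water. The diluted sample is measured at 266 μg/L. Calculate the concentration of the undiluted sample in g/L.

Overall dilution factor = 19.95 × 20.01 × 3.995 × 19.99 × 10 = 3.19 × 10⁵.
Original = 266 μg/L × 3.19 × 10⁵ = 8.48 × 10⁷ μg/L = 84.8 g/L.

84.8 g/L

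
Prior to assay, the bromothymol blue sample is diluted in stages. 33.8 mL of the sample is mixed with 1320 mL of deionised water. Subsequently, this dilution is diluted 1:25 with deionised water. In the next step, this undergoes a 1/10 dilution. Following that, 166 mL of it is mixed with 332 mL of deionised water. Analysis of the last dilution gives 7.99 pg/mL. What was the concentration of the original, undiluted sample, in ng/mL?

240 ng/mL

Overall dilution factor = 40.05 × 25 × 10 × 3 = 3.00 × 10⁴.
Original = 7.99 pg/mL × 3.00 × 10⁴ = 2.40 × 10⁵ pg/mL = 240 ng/mL.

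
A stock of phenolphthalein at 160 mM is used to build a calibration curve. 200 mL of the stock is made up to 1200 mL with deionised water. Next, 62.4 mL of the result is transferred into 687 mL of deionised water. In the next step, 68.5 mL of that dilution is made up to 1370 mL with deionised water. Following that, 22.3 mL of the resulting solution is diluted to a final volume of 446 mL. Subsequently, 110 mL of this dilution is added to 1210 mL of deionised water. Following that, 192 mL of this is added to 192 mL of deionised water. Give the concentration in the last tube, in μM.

0.231 μM

Overall dilution factor = 6 × 12.01 × 20 × 20 × 12 × 2 = 6.92 × 10⁵.
160 mM / 6.92 × 10⁵ = 2.31 × 10⁻⁴ mM = 0.231 μM.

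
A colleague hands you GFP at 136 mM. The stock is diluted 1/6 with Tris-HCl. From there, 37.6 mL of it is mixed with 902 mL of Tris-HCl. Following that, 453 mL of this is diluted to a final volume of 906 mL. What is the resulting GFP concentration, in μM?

Overall dilution factor = 6 × 24.99 × 2 = 300.
136 mM / 300 = 0.454 mM = 454 μM.

454 μM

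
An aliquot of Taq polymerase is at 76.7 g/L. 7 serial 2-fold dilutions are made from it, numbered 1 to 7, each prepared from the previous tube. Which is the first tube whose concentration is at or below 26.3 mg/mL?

Tube n has concentration 76.7 g/L / 2ⁿ.
Need 2ⁿ ≥ 76.7 g/L / 26.3 mg/mL = 2.92, so n ≥ 1.54.
First such tube: n = 2.

tube 2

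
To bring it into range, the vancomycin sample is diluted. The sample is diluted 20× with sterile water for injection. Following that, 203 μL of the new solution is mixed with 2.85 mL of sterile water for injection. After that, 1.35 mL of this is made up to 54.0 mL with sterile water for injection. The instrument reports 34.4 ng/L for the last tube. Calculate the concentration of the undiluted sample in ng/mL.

Overall dilution factor = 20 × 15.04 × 40 = 1.20 × 10⁴.
Original = 34.4 ng/L × 1.20 × 10⁴ = 4.14 × 10⁵ ng/L = 414 ng/mL.

414 ng/mL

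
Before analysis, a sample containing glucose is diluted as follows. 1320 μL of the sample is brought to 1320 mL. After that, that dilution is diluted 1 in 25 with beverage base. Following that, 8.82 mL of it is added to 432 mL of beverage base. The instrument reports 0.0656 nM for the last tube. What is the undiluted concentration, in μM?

Overall dilution factor = 1000 × 25 × 49.98 = 1.25 × 10⁶.
Original = 0.0656 nM × 1.25 × 10⁶ = 8.20 × 10⁴ nM = 82.0 μM.

82.0 μM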